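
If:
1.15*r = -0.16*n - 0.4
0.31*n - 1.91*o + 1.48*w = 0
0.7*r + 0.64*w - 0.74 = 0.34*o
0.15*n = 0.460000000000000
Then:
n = 3.07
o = 3.48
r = -0.77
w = 3.85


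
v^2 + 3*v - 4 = (v - 1)*(v + 4)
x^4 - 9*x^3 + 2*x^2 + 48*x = x*(x - 8)*(x - 3)*(x + 2)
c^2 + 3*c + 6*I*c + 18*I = (c + 3)*(c + 6*I)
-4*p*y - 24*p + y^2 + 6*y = (-4*p + y)*(y + 6)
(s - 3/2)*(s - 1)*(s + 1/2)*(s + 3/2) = s^4 - s^3/2 - 11*s^2/4 + 9*s/8 + 9/8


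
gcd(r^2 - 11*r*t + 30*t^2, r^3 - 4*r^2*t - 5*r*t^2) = r - 5*t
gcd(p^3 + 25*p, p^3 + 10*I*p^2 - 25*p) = p^2 + 5*I*p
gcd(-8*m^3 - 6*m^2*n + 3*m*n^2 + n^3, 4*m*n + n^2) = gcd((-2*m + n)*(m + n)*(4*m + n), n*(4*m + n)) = 4*m + n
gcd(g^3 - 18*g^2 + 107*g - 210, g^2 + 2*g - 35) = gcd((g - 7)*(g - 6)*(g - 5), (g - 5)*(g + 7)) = g - 5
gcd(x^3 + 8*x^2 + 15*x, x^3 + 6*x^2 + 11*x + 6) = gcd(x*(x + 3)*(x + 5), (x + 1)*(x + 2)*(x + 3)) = x + 3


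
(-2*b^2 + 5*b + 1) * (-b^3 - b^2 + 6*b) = 2*b^5 - 3*b^4 - 18*b^3 + 29*b^2 + 6*b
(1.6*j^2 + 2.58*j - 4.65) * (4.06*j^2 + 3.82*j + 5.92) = 6.496*j^4 + 16.5868*j^3 + 0.448599999999997*j^2 - 2.4894*j - 27.528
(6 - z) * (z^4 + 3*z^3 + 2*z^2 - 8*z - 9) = -z^5 + 3*z^4 + 16*z^3 + 20*z^2 - 39*z - 54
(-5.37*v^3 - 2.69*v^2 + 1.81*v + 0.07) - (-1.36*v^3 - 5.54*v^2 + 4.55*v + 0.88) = -4.01*v^3 + 2.85*v^2 - 2.74*v - 0.81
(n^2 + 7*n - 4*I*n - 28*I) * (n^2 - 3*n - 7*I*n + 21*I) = n^4 + 4*n^3 - 11*I*n^3 - 49*n^2 - 44*I*n^2 - 112*n + 231*I*n + 588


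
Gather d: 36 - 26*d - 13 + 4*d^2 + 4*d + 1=4*d^2 - 22*d + 24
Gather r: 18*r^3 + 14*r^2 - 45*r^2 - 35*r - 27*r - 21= 18*r^3 - 31*r^2 - 62*r - 21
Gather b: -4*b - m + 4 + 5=-4*b - m + 9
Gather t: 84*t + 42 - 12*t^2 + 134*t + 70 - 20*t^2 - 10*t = -32*t^2 + 208*t + 112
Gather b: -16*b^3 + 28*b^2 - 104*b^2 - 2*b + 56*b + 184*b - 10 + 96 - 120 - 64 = -16*b^3 - 76*b^2 + 238*b - 98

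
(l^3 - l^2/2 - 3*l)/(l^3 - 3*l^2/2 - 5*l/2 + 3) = l/(l - 1)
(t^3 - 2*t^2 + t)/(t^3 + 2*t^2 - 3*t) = (t - 1)/(t + 3)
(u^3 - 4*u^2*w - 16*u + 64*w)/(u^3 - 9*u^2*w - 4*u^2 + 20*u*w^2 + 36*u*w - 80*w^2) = (u + 4)/(u - 5*w)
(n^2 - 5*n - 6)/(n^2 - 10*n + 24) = (n + 1)/(n - 4)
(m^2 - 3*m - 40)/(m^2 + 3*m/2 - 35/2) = 2*(m - 8)/(2*m - 7)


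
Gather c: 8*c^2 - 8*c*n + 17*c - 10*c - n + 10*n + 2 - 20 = 8*c^2 + c*(7 - 8*n) + 9*n - 18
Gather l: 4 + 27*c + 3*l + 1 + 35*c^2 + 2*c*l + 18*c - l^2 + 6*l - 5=35*c^2 + 45*c - l^2 + l*(2*c + 9)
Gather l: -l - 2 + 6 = 4 - l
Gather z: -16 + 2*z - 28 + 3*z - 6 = 5*z - 50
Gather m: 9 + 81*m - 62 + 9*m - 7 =90*m - 60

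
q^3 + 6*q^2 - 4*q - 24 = (q - 2)*(q + 2)*(q + 6)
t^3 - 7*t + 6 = (t - 2)*(t - 1)*(t + 3)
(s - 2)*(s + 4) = s^2 + 2*s - 8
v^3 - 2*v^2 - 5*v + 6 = (v - 3)*(v - 1)*(v + 2)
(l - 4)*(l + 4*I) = l^2 - 4*l + 4*I*l - 16*I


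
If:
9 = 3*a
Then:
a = 3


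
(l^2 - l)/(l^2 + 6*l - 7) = l/(l + 7)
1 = 1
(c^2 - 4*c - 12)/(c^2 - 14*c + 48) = (c + 2)/(c - 8)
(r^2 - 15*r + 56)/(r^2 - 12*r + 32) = (r - 7)/(r - 4)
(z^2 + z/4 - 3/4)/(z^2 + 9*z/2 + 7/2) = (4*z - 3)/(2*(2*z + 7))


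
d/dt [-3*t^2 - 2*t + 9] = -6*t - 2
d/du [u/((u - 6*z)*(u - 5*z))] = -u^2/((u - 6*z)^2*(u - 5*z)^2) + 30*z^2/((u - 6*z)^2*(u - 5*z)^2)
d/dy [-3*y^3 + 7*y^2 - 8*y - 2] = -9*y^2 + 14*y - 8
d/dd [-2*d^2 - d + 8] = -4*d - 1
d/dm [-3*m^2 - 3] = -6*m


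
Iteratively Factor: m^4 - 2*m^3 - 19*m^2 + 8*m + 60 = (m + 3)*(m^3 - 5*m^2 - 4*m + 20) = (m - 5)*(m + 3)*(m^2 - 4) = (m - 5)*(m + 2)*(m + 3)*(m - 2)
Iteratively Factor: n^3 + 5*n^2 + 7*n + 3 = (n + 1)*(n^2 + 4*n + 3) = (n + 1)*(n + 3)*(n + 1)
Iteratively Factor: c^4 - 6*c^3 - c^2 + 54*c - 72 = (c - 3)*(c^3 - 3*c^2 - 10*c + 24) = (c - 4)*(c - 3)*(c^2 + c - 6) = (c - 4)*(c - 3)*(c - 2)*(c + 3)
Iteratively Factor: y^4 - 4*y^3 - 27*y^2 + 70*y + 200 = (y - 5)*(y^3 + y^2 - 22*y - 40) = (y - 5)*(y + 2)*(y^2 - y - 20) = (y - 5)*(y + 2)*(y + 4)*(y - 5)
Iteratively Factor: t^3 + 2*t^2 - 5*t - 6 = (t + 3)*(t^2 - t - 2) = (t + 1)*(t + 3)*(t - 2)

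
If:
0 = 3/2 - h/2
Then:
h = 3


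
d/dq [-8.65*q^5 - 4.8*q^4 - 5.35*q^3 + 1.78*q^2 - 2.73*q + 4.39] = -43.25*q^4 - 19.2*q^3 - 16.05*q^2 + 3.56*q - 2.73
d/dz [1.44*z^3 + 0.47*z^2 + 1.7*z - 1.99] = 4.32*z^2 + 0.94*z + 1.7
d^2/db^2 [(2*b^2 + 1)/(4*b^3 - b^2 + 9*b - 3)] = 2*(32*b^6 - 120*b^4 + 154*b^3 + 93*b^2 + 9*b + 96)/(64*b^9 - 48*b^8 + 444*b^7 - 361*b^6 + 1071*b^5 - 900*b^4 + 999*b^3 - 756*b^2 + 243*b - 27)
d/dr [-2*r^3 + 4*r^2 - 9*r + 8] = -6*r^2 + 8*r - 9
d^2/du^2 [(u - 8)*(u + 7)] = 2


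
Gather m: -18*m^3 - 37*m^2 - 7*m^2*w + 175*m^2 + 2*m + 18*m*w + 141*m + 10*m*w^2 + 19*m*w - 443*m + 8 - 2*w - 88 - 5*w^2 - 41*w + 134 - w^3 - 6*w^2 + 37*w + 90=-18*m^3 + m^2*(138 - 7*w) + m*(10*w^2 + 37*w - 300) - w^3 - 11*w^2 - 6*w + 144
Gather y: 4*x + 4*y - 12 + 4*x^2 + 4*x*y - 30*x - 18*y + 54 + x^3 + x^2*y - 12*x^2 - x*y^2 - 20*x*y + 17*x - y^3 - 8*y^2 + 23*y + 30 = x^3 - 8*x^2 - 9*x - y^3 + y^2*(-x - 8) + y*(x^2 - 16*x + 9) + 72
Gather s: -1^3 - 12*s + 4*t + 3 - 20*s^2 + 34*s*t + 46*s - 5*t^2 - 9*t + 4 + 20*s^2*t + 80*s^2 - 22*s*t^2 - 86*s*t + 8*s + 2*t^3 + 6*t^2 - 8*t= s^2*(20*t + 60) + s*(-22*t^2 - 52*t + 42) + 2*t^3 + t^2 - 13*t + 6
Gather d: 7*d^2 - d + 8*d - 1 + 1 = 7*d^2 + 7*d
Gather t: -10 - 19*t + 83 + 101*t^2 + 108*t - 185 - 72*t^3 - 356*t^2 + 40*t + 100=-72*t^3 - 255*t^2 + 129*t - 12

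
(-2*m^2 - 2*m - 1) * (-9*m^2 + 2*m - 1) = 18*m^4 + 14*m^3 + 7*m^2 + 1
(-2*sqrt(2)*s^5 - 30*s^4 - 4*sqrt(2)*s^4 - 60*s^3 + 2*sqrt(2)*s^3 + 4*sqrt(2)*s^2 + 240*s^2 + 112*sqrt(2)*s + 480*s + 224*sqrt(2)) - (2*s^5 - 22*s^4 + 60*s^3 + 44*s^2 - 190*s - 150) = -2*sqrt(2)*s^5 - 2*s^5 - 8*s^4 - 4*sqrt(2)*s^4 - 120*s^3 + 2*sqrt(2)*s^3 + 4*sqrt(2)*s^2 + 196*s^2 + 112*sqrt(2)*s + 670*s + 150 + 224*sqrt(2)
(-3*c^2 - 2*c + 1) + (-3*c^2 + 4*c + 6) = -6*c^2 + 2*c + 7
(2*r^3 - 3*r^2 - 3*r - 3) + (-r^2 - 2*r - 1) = 2*r^3 - 4*r^2 - 5*r - 4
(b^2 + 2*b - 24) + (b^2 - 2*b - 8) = 2*b^2 - 32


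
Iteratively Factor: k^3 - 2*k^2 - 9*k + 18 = (k - 2)*(k^2 - 9) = (k - 2)*(k + 3)*(k - 3)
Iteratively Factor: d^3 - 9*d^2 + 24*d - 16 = (d - 1)*(d^2 - 8*d + 16) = (d - 4)*(d - 1)*(d - 4)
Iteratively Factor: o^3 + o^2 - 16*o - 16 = (o - 4)*(o^2 + 5*o + 4) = (o - 4)*(o + 4)*(o + 1)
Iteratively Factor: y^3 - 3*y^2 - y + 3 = (y + 1)*(y^2 - 4*y + 3) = (y - 1)*(y + 1)*(y - 3)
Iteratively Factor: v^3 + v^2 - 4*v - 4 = (v + 2)*(v^2 - v - 2) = (v - 2)*(v + 2)*(v + 1)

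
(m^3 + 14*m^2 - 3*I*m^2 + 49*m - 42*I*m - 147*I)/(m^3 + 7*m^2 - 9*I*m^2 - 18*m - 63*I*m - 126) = (m + 7)/(m - 6*I)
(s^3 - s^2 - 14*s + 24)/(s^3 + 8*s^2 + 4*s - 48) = (s - 3)/(s + 6)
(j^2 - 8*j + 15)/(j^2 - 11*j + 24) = (j - 5)/(j - 8)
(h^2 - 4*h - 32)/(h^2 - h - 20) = (h - 8)/(h - 5)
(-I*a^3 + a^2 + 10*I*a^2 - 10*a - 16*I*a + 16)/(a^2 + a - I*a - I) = (-I*a^3 + a^2*(1 + 10*I) + a*(-10 - 16*I) + 16)/(a^2 + a*(1 - I) - I)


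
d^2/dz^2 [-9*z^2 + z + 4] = -18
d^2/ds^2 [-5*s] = 0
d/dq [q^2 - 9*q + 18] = 2*q - 9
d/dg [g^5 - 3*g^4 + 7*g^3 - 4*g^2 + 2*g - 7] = 5*g^4 - 12*g^3 + 21*g^2 - 8*g + 2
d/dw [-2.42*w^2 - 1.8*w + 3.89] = -4.84*w - 1.8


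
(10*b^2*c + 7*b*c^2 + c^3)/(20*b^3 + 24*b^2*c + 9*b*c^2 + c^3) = c/(2*b + c)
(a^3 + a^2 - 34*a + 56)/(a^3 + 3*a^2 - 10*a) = (a^2 + 3*a - 28)/(a*(a + 5))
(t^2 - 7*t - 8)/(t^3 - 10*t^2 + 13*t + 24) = 1/(t - 3)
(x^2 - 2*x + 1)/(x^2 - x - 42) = (-x^2 + 2*x - 1)/(-x^2 + x + 42)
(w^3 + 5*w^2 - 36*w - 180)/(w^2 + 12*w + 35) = (w^2 - 36)/(w + 7)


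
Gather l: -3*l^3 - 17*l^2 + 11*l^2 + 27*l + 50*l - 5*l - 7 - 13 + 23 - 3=-3*l^3 - 6*l^2 + 72*l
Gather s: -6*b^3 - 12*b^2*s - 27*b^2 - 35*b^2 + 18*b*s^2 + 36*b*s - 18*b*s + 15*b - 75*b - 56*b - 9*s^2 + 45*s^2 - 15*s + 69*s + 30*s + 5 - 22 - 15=-6*b^3 - 62*b^2 - 116*b + s^2*(18*b + 36) + s*(-12*b^2 + 18*b + 84) - 32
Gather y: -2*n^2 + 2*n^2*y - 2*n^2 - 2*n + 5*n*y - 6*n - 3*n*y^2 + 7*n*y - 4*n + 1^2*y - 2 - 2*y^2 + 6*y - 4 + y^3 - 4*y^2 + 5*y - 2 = -4*n^2 - 12*n + y^3 + y^2*(-3*n - 6) + y*(2*n^2 + 12*n + 12) - 8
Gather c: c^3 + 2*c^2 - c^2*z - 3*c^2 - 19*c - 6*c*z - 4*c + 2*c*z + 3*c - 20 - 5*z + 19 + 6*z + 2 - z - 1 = c^3 + c^2*(-z - 1) + c*(-4*z - 20)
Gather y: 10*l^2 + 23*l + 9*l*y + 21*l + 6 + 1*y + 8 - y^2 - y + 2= 10*l^2 + 9*l*y + 44*l - y^2 + 16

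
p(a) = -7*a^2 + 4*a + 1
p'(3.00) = -38.00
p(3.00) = -50.00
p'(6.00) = -80.00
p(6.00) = -227.00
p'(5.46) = -72.44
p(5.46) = -185.84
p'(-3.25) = 49.50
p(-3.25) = -85.94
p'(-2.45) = 38.30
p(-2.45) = -50.82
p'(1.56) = -17.84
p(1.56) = -9.80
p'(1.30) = -14.20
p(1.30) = -5.63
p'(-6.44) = 94.16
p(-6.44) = -315.08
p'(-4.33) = 64.62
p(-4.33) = -147.56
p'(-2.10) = 33.40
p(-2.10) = -38.27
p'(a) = 4 - 14*a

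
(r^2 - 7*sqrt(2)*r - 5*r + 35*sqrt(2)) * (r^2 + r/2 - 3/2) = r^4 - 7*sqrt(2)*r^3 - 9*r^3/2 - 4*r^2 + 63*sqrt(2)*r^2/2 + 15*r/2 + 28*sqrt(2)*r - 105*sqrt(2)/2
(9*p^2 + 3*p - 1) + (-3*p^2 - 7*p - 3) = 6*p^2 - 4*p - 4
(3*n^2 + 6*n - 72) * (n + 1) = 3*n^3 + 9*n^2 - 66*n - 72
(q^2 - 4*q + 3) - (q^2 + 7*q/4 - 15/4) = 27/4 - 23*q/4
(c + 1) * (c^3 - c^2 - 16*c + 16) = c^4 - 17*c^2 + 16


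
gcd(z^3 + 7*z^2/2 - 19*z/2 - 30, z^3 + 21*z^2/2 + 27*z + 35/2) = z + 5/2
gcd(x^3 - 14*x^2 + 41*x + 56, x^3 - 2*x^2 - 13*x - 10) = x + 1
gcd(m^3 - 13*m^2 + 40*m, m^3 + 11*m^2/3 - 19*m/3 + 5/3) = 1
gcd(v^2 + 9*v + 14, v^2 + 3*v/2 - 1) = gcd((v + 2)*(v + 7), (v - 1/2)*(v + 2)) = v + 2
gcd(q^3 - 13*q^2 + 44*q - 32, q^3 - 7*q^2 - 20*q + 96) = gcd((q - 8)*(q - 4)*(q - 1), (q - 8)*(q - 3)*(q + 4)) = q - 8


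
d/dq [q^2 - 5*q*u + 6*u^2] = 2*q - 5*u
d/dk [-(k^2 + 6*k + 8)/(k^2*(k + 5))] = (k^3 + 12*k^2 + 54*k + 80)/(k^3*(k^2 + 10*k + 25))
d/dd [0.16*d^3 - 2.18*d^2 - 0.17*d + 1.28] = 0.48*d^2 - 4.36*d - 0.17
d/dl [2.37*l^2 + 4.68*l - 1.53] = 4.74*l + 4.68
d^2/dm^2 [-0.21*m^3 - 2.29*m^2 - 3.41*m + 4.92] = -1.26*m - 4.58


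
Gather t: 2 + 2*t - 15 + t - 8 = 3*t - 21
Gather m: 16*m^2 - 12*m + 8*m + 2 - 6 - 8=16*m^2 - 4*m - 12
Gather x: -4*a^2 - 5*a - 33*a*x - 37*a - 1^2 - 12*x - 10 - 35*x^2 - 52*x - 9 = -4*a^2 - 42*a - 35*x^2 + x*(-33*a - 64) - 20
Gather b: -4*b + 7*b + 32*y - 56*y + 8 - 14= 3*b - 24*y - 6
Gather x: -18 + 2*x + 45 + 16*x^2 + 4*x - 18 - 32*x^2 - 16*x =-16*x^2 - 10*x + 9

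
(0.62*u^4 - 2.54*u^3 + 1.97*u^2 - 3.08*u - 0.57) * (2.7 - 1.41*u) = -0.8742*u^5 + 5.2554*u^4 - 9.6357*u^3 + 9.6618*u^2 - 7.5123*u - 1.539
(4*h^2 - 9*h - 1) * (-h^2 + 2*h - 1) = -4*h^4 + 17*h^3 - 21*h^2 + 7*h + 1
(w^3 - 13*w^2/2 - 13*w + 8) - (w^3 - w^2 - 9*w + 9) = -11*w^2/2 - 4*w - 1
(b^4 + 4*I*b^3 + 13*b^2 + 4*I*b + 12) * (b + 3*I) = b^5 + 7*I*b^4 + b^3 + 43*I*b^2 + 36*I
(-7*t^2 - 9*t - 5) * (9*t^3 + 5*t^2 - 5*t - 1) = -63*t^5 - 116*t^4 - 55*t^3 + 27*t^2 + 34*t + 5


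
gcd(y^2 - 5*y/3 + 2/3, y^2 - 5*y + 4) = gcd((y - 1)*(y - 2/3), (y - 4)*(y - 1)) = y - 1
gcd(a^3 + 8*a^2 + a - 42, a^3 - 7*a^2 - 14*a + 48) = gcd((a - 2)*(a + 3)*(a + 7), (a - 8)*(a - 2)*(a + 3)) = a^2 + a - 6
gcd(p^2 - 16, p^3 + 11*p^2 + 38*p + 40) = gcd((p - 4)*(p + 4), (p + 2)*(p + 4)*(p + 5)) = p + 4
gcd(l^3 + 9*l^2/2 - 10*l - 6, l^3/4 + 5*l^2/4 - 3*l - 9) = l + 6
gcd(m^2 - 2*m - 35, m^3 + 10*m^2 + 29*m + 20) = m + 5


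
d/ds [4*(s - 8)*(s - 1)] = 8*s - 36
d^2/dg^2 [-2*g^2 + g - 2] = -4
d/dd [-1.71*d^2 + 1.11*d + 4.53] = 1.11 - 3.42*d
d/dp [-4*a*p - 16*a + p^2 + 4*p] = -4*a + 2*p + 4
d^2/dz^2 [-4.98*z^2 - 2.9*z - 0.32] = -9.96000000000000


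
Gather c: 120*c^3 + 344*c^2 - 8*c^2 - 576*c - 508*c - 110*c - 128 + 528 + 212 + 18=120*c^3 + 336*c^2 - 1194*c + 630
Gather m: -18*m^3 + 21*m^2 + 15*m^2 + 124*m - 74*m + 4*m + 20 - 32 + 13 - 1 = -18*m^3 + 36*m^2 + 54*m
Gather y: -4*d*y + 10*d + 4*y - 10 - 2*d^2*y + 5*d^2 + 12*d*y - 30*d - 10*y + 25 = 5*d^2 - 20*d + y*(-2*d^2 + 8*d - 6) + 15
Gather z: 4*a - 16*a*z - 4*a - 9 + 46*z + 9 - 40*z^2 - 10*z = -40*z^2 + z*(36 - 16*a)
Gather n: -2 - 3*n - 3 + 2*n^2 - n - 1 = 2*n^2 - 4*n - 6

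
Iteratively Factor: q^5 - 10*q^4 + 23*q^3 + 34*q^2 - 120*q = (q - 5)*(q^4 - 5*q^3 - 2*q^2 + 24*q) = q*(q - 5)*(q^3 - 5*q^2 - 2*q + 24) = q*(q - 5)*(q - 3)*(q^2 - 2*q - 8) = q*(q - 5)*(q - 4)*(q - 3)*(q + 2)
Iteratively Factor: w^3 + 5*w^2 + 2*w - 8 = (w - 1)*(w^2 + 6*w + 8) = (w - 1)*(w + 2)*(w + 4)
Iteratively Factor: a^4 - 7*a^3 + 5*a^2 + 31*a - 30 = (a + 2)*(a^3 - 9*a^2 + 23*a - 15) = (a - 1)*(a + 2)*(a^2 - 8*a + 15) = (a - 3)*(a - 1)*(a + 2)*(a - 5)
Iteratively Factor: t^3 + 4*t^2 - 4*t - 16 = (t + 4)*(t^2 - 4) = (t + 2)*(t + 4)*(t - 2)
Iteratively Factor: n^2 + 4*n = (n + 4)*(n)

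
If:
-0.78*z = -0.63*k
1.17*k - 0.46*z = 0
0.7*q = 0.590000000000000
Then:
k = 0.00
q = 0.84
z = 0.00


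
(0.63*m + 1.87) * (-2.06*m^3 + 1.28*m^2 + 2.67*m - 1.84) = -1.2978*m^4 - 3.0458*m^3 + 4.0757*m^2 + 3.8337*m - 3.4408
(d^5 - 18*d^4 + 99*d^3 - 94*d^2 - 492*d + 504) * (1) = d^5 - 18*d^4 + 99*d^3 - 94*d^2 - 492*d + 504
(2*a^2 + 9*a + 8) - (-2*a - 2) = 2*a^2 + 11*a + 10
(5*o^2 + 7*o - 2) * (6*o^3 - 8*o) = 30*o^5 + 42*o^4 - 52*o^3 - 56*o^2 + 16*o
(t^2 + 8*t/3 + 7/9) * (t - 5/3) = t^3 + t^2 - 11*t/3 - 35/27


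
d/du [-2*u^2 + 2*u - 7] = 2 - 4*u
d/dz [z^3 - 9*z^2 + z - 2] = 3*z^2 - 18*z + 1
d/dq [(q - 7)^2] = 2*q - 14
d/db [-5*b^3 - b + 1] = -15*b^2 - 1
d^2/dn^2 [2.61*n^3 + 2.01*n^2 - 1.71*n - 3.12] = 15.66*n + 4.02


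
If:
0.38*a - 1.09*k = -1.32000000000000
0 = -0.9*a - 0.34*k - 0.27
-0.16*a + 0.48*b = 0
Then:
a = -0.67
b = -0.22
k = 0.98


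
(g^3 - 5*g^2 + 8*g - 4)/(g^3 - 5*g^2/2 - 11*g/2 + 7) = 2*(g^2 - 4*g + 4)/(2*g^2 - 3*g - 14)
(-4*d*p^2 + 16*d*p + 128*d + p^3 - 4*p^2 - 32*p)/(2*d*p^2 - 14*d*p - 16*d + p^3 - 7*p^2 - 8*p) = (-4*d*p - 16*d + p^2 + 4*p)/(2*d*p + 2*d + p^2 + p)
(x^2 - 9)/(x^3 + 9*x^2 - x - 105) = (x + 3)/(x^2 + 12*x + 35)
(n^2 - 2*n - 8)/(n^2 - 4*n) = (n + 2)/n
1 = 1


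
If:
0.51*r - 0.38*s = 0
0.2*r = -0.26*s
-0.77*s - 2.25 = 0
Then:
No Solution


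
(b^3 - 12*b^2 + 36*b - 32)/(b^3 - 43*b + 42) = (b^3 - 12*b^2 + 36*b - 32)/(b^3 - 43*b + 42)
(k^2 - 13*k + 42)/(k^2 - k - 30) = (k - 7)/(k + 5)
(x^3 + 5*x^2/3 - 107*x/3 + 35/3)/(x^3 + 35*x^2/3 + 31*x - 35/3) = (x - 5)/(x + 5)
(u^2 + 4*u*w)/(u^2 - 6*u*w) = (u + 4*w)/(u - 6*w)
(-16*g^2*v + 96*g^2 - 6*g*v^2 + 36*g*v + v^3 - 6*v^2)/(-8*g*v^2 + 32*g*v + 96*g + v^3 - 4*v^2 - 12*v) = (2*g + v)/(v + 2)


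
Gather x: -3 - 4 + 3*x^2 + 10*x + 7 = 3*x^2 + 10*x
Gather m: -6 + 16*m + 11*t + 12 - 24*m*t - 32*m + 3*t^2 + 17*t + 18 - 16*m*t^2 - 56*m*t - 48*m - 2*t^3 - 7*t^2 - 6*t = m*(-16*t^2 - 80*t - 64) - 2*t^3 - 4*t^2 + 22*t + 24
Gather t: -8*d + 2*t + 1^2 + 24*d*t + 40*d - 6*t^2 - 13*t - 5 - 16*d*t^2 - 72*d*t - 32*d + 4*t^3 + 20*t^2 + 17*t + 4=4*t^3 + t^2*(14 - 16*d) + t*(6 - 48*d)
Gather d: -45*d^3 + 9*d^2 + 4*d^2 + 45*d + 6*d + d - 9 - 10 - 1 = -45*d^3 + 13*d^2 + 52*d - 20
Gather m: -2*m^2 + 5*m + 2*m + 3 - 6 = -2*m^2 + 7*m - 3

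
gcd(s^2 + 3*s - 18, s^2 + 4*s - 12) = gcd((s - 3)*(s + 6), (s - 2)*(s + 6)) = s + 6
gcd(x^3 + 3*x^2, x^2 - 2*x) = x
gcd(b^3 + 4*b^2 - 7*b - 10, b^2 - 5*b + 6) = b - 2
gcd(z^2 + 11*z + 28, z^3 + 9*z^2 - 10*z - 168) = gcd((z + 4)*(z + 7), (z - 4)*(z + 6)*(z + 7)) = z + 7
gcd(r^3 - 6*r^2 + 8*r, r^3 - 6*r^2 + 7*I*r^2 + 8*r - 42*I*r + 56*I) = r^2 - 6*r + 8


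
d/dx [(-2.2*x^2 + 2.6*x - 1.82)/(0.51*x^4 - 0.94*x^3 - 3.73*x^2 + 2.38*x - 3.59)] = (2.244*x^5 - 6.046*x^4 + 8.6008*x^3 - 0.670400000000001*x^2 + 2.2188*x - 5.0024)/(0.2601*x^8 - 0.9588*x^7 - 2.921*x^6 + 9.44*x^5 + 5.7767*x^4 - 11.0056*x^3 + 32.4458*x^2 - 17.0884*x + 12.8881)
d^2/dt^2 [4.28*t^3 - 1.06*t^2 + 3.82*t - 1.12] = 25.68*t - 2.12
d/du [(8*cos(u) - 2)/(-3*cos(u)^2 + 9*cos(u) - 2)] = 2*(-12*cos(u)^2 + 6*cos(u) - 1)*sin(u)/(3*sin(u)^2 + 9*cos(u) - 5)^2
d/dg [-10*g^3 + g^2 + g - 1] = -30*g^2 + 2*g + 1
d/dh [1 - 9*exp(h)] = -9*exp(h)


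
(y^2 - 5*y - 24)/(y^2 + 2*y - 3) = (y - 8)/(y - 1)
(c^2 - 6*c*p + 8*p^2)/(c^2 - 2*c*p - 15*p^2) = (-c^2 + 6*c*p - 8*p^2)/(-c^2 + 2*c*p + 15*p^2)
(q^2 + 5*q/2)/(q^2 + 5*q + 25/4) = 2*q/(2*q + 5)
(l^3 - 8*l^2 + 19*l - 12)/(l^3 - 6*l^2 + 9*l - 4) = (l - 3)/(l - 1)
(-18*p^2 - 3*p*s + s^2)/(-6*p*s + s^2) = (3*p + s)/s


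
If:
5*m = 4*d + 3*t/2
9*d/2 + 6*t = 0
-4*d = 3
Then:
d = -3/4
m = -69/160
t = 9/16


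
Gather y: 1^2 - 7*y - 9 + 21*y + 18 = 14*y + 10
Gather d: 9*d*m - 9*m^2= 9*d*m - 9*m^2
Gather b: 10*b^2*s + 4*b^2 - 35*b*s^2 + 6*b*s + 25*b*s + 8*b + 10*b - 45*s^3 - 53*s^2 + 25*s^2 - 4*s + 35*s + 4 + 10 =b^2*(10*s + 4) + b*(-35*s^2 + 31*s + 18) - 45*s^3 - 28*s^2 + 31*s + 14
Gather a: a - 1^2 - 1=a - 2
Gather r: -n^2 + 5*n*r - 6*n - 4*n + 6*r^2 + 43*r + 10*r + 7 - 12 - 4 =-n^2 - 10*n + 6*r^2 + r*(5*n + 53) - 9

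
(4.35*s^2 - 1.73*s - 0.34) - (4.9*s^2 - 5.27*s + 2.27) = -0.550000000000001*s^2 + 3.54*s - 2.61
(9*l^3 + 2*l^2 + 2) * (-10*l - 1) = -90*l^4 - 29*l^3 - 2*l^2 - 20*l - 2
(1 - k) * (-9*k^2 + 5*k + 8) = 9*k^3 - 14*k^2 - 3*k + 8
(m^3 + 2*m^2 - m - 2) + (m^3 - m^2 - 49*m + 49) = 2*m^3 + m^2 - 50*m + 47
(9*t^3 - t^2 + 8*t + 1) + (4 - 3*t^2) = 9*t^3 - 4*t^2 + 8*t + 5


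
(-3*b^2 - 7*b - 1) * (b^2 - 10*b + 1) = -3*b^4 + 23*b^3 + 66*b^2 + 3*b - 1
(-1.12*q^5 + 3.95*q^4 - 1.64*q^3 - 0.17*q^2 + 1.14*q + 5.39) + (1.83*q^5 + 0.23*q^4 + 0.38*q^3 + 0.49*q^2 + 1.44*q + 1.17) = 0.71*q^5 + 4.18*q^4 - 1.26*q^3 + 0.32*q^2 + 2.58*q + 6.56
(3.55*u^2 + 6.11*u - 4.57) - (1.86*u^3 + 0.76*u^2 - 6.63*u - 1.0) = -1.86*u^3 + 2.79*u^2 + 12.74*u - 3.57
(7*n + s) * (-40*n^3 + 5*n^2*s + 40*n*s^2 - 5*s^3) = -280*n^4 - 5*n^3*s + 285*n^2*s^2 + 5*n*s^3 - 5*s^4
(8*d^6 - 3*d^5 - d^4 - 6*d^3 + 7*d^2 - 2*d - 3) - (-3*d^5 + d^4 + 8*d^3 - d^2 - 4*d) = 8*d^6 - 2*d^4 - 14*d^3 + 8*d^2 + 2*d - 3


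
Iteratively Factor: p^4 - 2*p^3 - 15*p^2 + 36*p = (p)*(p^3 - 2*p^2 - 15*p + 36) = p*(p - 3)*(p^2 + p - 12) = p*(p - 3)^2*(p + 4)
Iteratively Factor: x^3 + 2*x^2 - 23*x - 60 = (x + 4)*(x^2 - 2*x - 15) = (x + 3)*(x + 4)*(x - 5)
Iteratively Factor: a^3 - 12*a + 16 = (a + 4)*(a^2 - 4*a + 4) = (a - 2)*(a + 4)*(a - 2)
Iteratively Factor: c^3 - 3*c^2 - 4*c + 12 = (c - 3)*(c^2 - 4) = (c - 3)*(c - 2)*(c + 2)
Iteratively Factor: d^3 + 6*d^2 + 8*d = (d)*(d^2 + 6*d + 8) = d*(d + 4)*(d + 2)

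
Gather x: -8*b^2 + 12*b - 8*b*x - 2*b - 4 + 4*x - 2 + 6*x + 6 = -8*b^2 + 10*b + x*(10 - 8*b)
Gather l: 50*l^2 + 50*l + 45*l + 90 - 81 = 50*l^2 + 95*l + 9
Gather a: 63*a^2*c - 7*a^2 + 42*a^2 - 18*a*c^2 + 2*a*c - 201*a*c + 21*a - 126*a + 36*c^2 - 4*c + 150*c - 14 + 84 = a^2*(63*c + 35) + a*(-18*c^2 - 199*c - 105) + 36*c^2 + 146*c + 70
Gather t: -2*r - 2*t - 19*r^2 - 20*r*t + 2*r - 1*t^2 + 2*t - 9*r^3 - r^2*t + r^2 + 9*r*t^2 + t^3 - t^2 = -9*r^3 - 18*r^2 + t^3 + t^2*(9*r - 2) + t*(-r^2 - 20*r)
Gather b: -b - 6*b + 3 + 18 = 21 - 7*b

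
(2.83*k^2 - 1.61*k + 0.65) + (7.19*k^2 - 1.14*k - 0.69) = 10.02*k^2 - 2.75*k - 0.0399999999999999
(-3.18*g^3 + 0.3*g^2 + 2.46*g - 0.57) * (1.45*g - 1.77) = -4.611*g^4 + 6.0636*g^3 + 3.036*g^2 - 5.1807*g + 1.0089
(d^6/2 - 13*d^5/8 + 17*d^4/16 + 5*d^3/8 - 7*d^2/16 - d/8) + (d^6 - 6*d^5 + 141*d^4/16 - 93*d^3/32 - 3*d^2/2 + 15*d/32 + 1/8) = 3*d^6/2 - 61*d^5/8 + 79*d^4/8 - 73*d^3/32 - 31*d^2/16 + 11*d/32 + 1/8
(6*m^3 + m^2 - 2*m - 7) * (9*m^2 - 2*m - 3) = 54*m^5 - 3*m^4 - 38*m^3 - 62*m^2 + 20*m + 21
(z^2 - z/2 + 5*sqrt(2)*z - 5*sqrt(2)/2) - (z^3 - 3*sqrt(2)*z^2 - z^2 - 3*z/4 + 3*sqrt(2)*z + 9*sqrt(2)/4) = -z^3 + 2*z^2 + 3*sqrt(2)*z^2 + z/4 + 2*sqrt(2)*z - 19*sqrt(2)/4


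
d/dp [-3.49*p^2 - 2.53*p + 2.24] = -6.98*p - 2.53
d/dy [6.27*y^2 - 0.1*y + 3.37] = 12.54*y - 0.1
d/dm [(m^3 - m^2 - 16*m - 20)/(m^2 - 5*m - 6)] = (m^4 - 10*m^3 + 3*m^2 + 52*m - 4)/(m^4 - 10*m^3 + 13*m^2 + 60*m + 36)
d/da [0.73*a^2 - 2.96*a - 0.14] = 1.46*a - 2.96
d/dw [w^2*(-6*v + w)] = 3*w*(-4*v + w)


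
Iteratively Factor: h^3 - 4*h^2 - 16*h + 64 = (h - 4)*(h^2 - 16) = (h - 4)^2*(h + 4)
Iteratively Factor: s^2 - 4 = (s + 2)*(s - 2)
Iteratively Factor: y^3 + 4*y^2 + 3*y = (y + 3)*(y^2 + y) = (y + 1)*(y + 3)*(y)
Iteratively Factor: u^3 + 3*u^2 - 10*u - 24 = (u + 2)*(u^2 + u - 12) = (u - 3)*(u + 2)*(u + 4)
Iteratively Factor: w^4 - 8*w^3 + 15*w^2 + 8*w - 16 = (w - 4)*(w^3 - 4*w^2 - w + 4) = (w - 4)*(w - 1)*(w^2 - 3*w - 4) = (w - 4)*(w - 1)*(w + 1)*(w - 4)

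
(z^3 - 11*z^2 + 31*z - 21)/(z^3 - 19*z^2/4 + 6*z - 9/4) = 4*(z - 7)/(4*z - 3)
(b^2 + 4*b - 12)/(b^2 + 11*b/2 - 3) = 2*(b - 2)/(2*b - 1)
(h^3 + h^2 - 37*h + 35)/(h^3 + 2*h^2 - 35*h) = (h - 1)/h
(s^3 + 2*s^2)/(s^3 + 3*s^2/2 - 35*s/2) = 2*s*(s + 2)/(2*s^2 + 3*s - 35)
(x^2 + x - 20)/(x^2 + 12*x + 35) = (x - 4)/(x + 7)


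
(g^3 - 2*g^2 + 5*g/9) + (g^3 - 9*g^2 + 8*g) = 2*g^3 - 11*g^2 + 77*g/9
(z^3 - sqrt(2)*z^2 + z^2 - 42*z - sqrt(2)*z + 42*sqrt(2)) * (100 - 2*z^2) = -2*z^5 - 2*z^4 + 2*sqrt(2)*z^4 + 2*sqrt(2)*z^3 + 184*z^3 - 184*sqrt(2)*z^2 + 100*z^2 - 4200*z - 100*sqrt(2)*z + 4200*sqrt(2)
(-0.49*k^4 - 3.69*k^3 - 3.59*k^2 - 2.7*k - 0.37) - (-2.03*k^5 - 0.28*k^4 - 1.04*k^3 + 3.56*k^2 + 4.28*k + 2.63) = 2.03*k^5 - 0.21*k^4 - 2.65*k^3 - 7.15*k^2 - 6.98*k - 3.0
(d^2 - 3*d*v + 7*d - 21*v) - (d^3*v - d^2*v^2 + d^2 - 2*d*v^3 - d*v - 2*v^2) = -d^3*v + d^2*v^2 + 2*d*v^3 - 2*d*v + 7*d + 2*v^2 - 21*v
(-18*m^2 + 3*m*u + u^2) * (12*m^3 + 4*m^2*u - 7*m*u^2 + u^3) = -216*m^5 - 36*m^4*u + 150*m^3*u^2 - 35*m^2*u^3 - 4*m*u^4 + u^5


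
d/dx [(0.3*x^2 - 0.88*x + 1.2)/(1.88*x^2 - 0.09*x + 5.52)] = (1.6274*x^2 - 1.2*x - 4.7496)/(3.5344*x^4 - 0.3384*x^3 + 20.7633*x^2 - 0.9936*x + 30.4704)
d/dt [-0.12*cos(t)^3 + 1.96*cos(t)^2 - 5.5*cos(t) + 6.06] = (0.36*cos(t)^2 - 3.92*cos(t) + 5.5)*sin(t)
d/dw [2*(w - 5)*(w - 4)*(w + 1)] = 6*w^2 - 32*w + 22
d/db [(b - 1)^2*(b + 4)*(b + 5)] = 4*b^3 + 21*b^2 + 6*b - 31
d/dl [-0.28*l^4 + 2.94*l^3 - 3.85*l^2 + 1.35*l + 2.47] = -1.12*l^3 + 8.82*l^2 - 7.7*l + 1.35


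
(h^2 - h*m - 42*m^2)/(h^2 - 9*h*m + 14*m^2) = (h + 6*m)/(h - 2*m)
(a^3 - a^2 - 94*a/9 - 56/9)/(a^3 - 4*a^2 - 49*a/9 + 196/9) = (3*a + 2)/(3*a - 7)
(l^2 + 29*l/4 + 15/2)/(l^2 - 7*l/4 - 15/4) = (l + 6)/(l - 3)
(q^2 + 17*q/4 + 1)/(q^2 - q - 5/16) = 4*(q + 4)/(4*q - 5)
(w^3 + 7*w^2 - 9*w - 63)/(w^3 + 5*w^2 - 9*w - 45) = (w + 7)/(w + 5)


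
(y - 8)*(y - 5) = y^2 - 13*y + 40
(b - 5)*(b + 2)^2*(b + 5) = b^4 + 4*b^3 - 21*b^2 - 100*b - 100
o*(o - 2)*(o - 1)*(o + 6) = o^4 + 3*o^3 - 16*o^2 + 12*o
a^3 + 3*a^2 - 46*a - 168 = (a - 7)*(a + 4)*(a + 6)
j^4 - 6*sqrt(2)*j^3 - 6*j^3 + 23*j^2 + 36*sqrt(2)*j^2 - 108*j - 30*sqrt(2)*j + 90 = (j - 5)*(j - 1)*(j - 3*sqrt(2))^2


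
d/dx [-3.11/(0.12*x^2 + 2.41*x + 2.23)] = (0.7464*x + 7.4951)/(0.12*x^2 + 2.41*x + 2.23)^2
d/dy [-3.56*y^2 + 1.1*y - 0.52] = 1.1 - 7.12*y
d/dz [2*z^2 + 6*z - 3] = 4*z + 6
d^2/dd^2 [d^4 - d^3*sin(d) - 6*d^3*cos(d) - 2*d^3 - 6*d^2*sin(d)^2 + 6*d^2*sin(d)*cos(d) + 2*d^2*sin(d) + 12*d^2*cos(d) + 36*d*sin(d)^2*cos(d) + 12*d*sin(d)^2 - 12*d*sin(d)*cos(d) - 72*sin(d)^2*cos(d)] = d^3*sin(d) + 6*d^3*cos(d) + 34*d^2*sin(d) - 12*sqrt(2)*d^2*sin(2*d + pi/4) - 18*d^2*cos(d) + 12*d^2 - 54*d*sin(d) - 37*d*cos(d) + 48*d*cos(2*d) + 81*d*cos(3*d) - 12*d - 14*sin(d) + 30*sin(2*d) + 54*sin(3*d) + 42*cos(d) - 18*cos(2*d) - 162*cos(3*d) - 6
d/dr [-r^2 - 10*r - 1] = -2*r - 10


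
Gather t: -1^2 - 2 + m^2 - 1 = m^2 - 4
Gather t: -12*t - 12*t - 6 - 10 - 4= -24*t - 20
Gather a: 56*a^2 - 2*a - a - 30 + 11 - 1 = 56*a^2 - 3*a - 20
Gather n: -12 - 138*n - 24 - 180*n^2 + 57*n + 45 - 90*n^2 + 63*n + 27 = -270*n^2 - 18*n + 36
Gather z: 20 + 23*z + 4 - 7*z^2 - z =-7*z^2 + 22*z + 24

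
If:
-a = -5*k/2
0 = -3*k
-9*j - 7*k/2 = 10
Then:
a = 0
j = -10/9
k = 0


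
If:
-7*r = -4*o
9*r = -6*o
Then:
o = 0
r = 0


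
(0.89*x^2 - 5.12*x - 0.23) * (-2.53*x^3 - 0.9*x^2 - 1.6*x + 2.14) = -2.2517*x^5 + 12.1526*x^4 + 3.7659*x^3 + 10.3036*x^2 - 10.5888*x - 0.4922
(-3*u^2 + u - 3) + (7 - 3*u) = -3*u^2 - 2*u + 4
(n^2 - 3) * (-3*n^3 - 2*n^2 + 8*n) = -3*n^5 - 2*n^4 + 17*n^3 + 6*n^2 - 24*n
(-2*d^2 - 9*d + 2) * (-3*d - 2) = 6*d^3 + 31*d^2 + 12*d - 4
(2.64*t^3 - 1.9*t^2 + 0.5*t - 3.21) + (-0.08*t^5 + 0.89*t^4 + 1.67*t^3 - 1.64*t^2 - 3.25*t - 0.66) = -0.08*t^5 + 0.89*t^4 + 4.31*t^3 - 3.54*t^2 - 2.75*t - 3.87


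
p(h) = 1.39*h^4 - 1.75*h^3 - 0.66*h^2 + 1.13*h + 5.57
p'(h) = 5.56*h^3 - 5.25*h^2 - 1.32*h + 1.13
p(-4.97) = 1046.57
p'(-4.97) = -804.55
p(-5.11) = 1163.83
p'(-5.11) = -871.10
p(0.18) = 5.74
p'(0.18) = 0.75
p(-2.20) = 51.09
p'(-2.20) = -80.58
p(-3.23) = 205.30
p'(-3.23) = -236.74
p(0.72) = 5.76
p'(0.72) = -0.47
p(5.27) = 809.21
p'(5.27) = 662.15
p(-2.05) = 40.11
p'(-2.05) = -66.13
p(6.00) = 1412.03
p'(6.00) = 1005.17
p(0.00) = 5.57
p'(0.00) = 1.13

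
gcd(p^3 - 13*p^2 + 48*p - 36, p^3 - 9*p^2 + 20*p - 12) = p^2 - 7*p + 6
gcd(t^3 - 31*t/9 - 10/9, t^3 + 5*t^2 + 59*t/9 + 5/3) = t^2 + 2*t + 5/9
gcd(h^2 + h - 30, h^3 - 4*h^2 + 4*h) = 1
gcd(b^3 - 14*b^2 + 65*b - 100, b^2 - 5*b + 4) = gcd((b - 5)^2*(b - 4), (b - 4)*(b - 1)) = b - 4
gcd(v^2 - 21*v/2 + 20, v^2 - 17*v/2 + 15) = v - 5/2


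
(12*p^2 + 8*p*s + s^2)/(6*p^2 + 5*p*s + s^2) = (6*p + s)/(3*p + s)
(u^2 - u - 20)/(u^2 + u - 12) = (u - 5)/(u - 3)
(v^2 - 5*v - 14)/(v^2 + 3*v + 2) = (v - 7)/(v + 1)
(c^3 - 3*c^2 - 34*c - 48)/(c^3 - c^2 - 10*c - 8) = (c^2 - 5*c - 24)/(c^2 - 3*c - 4)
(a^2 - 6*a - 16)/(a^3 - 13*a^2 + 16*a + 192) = (a + 2)/(a^2 - 5*a - 24)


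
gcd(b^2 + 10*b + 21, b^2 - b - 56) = b + 7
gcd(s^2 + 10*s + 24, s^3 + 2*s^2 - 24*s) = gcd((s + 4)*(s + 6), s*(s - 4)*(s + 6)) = s + 6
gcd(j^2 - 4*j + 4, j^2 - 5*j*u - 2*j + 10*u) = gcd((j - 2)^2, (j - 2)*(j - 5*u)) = j - 2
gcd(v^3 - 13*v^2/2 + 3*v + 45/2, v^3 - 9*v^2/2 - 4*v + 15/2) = v^2 - 7*v/2 - 15/2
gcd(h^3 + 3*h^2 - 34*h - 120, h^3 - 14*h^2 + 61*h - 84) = 1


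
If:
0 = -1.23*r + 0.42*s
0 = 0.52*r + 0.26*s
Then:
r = 0.00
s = 0.00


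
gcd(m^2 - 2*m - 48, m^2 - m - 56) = m - 8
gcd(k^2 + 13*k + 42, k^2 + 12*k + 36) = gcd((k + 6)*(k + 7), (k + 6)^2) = k + 6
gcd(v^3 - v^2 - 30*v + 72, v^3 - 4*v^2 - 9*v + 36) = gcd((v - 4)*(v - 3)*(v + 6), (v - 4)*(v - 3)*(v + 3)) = v^2 - 7*v + 12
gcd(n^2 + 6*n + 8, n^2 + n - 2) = n + 2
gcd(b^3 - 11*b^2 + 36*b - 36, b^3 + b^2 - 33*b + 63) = b - 3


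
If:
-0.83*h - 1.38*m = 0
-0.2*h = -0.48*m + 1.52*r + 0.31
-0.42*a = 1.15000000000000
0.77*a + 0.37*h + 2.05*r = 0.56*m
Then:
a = -2.74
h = 52.95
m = -31.85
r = -17.23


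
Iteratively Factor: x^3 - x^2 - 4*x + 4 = (x - 2)*(x^2 + x - 2) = (x - 2)*(x + 2)*(x - 1)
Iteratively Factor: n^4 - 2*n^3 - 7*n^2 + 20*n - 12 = (n - 1)*(n^3 - n^2 - 8*n + 12) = (n - 1)*(n + 3)*(n^2 - 4*n + 4) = (n - 2)*(n - 1)*(n + 3)*(n - 2)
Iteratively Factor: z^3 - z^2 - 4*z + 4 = (z - 1)*(z^2 - 4) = (z - 2)*(z - 1)*(z + 2)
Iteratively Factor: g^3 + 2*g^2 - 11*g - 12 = (g + 4)*(g^2 - 2*g - 3) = (g - 3)*(g + 4)*(g + 1)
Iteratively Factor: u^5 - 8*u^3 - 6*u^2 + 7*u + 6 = (u + 2)*(u^4 - 2*u^3 - 4*u^2 + 2*u + 3) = (u - 1)*(u + 2)*(u^3 - u^2 - 5*u - 3) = (u - 3)*(u - 1)*(u + 2)*(u^2 + 2*u + 1) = (u - 3)*(u - 1)*(u + 1)*(u + 2)*(u + 1)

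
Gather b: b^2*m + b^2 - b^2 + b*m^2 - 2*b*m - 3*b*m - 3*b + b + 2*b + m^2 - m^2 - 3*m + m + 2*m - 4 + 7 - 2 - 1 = b^2*m + b*(m^2 - 5*m)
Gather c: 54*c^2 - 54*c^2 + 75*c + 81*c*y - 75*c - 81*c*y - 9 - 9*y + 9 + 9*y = 0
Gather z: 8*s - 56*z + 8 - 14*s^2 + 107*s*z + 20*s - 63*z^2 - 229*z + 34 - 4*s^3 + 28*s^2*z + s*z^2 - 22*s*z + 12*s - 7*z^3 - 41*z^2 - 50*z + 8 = -4*s^3 - 14*s^2 + 40*s - 7*z^3 + z^2*(s - 104) + z*(28*s^2 + 85*s - 335) + 50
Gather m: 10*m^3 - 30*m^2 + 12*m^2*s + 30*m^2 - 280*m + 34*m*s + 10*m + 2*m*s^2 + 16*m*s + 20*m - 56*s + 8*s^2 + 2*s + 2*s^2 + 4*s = 10*m^3 + 12*m^2*s + m*(2*s^2 + 50*s - 250) + 10*s^2 - 50*s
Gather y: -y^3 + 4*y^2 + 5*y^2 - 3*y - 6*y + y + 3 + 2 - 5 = -y^3 + 9*y^2 - 8*y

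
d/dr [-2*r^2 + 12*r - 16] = 12 - 4*r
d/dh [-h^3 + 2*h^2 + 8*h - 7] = -3*h^2 + 4*h + 8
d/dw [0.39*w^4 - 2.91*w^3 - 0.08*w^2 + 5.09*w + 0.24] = 1.56*w^3 - 8.73*w^2 - 0.16*w + 5.09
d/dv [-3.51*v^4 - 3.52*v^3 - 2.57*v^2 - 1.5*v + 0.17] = -14.04*v^3 - 10.56*v^2 - 5.14*v - 1.5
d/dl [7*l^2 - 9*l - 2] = 14*l - 9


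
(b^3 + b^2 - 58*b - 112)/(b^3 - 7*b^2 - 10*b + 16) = (b + 7)/(b - 1)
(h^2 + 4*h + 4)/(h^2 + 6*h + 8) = (h + 2)/(h + 4)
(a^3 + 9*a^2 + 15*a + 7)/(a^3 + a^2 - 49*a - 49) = (a + 1)/(a - 7)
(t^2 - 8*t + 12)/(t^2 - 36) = (t - 2)/(t + 6)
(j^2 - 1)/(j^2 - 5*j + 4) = (j + 1)/(j - 4)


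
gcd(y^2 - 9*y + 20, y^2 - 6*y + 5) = y - 5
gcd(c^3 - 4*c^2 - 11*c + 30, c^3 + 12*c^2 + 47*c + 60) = c + 3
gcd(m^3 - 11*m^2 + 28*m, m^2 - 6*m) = m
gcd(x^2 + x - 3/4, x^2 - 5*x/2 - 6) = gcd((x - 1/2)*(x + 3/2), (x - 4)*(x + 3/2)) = x + 3/2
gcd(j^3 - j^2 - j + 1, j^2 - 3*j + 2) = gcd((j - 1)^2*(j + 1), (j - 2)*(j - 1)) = j - 1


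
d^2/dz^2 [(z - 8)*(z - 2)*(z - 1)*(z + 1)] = 12*z^2 - 60*z + 30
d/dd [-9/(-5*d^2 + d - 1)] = 9*(1 - 10*d)/(5*d^2 - d + 1)^2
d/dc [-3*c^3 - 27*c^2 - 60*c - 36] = -9*c^2 - 54*c - 60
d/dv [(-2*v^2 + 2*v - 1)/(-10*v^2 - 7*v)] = (34*v^2 - 20*v - 7)/(v^2*(100*v^2 + 140*v + 49))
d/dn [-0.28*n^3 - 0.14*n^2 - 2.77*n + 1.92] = -0.84*n^2 - 0.28*n - 2.77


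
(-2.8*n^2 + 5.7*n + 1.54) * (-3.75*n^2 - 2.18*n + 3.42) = 10.5*n^4 - 15.271*n^3 - 27.777*n^2 + 16.1368*n + 5.2668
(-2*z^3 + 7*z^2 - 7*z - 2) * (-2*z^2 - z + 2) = 4*z^5 - 12*z^4 + 3*z^3 + 25*z^2 - 12*z - 4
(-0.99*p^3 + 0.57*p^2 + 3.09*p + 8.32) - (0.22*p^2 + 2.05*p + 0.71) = -0.99*p^3 + 0.35*p^2 + 1.04*p + 7.61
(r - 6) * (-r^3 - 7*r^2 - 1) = -r^4 - r^3 + 42*r^2 - r + 6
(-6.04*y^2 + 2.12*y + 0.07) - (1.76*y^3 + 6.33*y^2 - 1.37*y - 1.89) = -1.76*y^3 - 12.37*y^2 + 3.49*y + 1.96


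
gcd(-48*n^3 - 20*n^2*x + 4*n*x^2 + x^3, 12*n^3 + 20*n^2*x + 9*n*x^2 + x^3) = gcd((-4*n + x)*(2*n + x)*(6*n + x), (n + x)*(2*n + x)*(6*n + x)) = 12*n^2 + 8*n*x + x^2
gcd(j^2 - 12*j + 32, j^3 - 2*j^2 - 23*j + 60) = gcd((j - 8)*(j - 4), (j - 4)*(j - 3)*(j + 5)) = j - 4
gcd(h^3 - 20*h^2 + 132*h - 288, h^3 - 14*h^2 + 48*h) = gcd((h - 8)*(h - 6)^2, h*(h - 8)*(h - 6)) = h^2 - 14*h + 48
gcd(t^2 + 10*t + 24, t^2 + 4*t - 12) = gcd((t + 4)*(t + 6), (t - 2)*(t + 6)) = t + 6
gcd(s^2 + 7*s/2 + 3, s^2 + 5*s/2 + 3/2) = s + 3/2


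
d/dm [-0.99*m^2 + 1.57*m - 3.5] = 1.57 - 1.98*m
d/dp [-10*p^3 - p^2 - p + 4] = -30*p^2 - 2*p - 1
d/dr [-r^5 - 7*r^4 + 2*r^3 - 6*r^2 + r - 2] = -5*r^4 - 28*r^3 + 6*r^2 - 12*r + 1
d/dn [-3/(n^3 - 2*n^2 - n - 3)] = 3*(3*n^2 - 4*n - 1)/(-n^3 + 2*n^2 + n + 3)^2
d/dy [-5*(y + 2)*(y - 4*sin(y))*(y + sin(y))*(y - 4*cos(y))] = -5*(y + 2)*(y - 4*sin(y))*(y + sin(y))*(4*sin(y) + 1) - 5*(y + 2)*(y - 4*sin(y))*(y - 4*cos(y))*(cos(y) + 1) + 5*(y + 2)*(y + sin(y))*(y - 4*cos(y))*(4*cos(y) - 1) - 5*(y - 4*sin(y))*(y + sin(y))*(y - 4*cos(y))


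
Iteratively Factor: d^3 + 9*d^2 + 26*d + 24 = (d + 4)*(d^2 + 5*d + 6) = (d + 2)*(d + 4)*(d + 3)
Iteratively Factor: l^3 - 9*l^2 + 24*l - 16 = (l - 4)*(l^2 - 5*l + 4) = (l - 4)^2*(l - 1)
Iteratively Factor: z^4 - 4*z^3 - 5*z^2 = (z)*(z^3 - 4*z^2 - 5*z) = z^2*(z^2 - 4*z - 5) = z^2*(z + 1)*(z - 5)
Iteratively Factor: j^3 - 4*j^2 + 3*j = (j - 1)*(j^2 - 3*j) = j*(j - 1)*(j - 3)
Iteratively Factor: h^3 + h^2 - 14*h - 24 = (h + 2)*(h^2 - h - 12) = (h - 4)*(h + 2)*(h + 3)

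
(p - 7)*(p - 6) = p^2 - 13*p + 42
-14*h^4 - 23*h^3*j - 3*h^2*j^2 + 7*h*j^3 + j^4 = (-2*h + j)*(h + j)^2*(7*h + j)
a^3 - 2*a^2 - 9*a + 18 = (a - 3)*(a - 2)*(a + 3)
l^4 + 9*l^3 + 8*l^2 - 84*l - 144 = (l - 3)*(l + 2)*(l + 4)*(l + 6)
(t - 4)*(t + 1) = t^2 - 3*t - 4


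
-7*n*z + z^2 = z*(-7*n + z)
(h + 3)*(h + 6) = h^2 + 9*h + 18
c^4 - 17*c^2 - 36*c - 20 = (c - 5)*(c + 1)*(c + 2)^2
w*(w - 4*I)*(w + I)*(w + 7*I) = w^4 + 4*I*w^3 + 25*w^2 + 28*I*w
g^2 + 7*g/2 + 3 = (g + 3/2)*(g + 2)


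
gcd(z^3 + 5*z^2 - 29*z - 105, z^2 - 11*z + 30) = z - 5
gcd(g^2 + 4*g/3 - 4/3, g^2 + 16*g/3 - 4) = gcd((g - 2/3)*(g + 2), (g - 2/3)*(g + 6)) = g - 2/3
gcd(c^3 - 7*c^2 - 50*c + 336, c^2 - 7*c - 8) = c - 8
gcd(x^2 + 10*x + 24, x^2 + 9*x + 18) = x + 6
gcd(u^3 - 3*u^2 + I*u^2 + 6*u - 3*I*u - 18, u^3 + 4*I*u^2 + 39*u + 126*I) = u + 3*I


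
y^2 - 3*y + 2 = (y - 2)*(y - 1)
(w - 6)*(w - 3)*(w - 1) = w^3 - 10*w^2 + 27*w - 18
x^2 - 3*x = x*(x - 3)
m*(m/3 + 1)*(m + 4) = m^3/3 + 7*m^2/3 + 4*m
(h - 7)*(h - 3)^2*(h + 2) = h^4 - 11*h^3 + 25*h^2 + 39*h - 126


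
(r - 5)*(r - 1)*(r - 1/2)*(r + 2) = r^4 - 9*r^3/2 - 5*r^2 + 27*r/2 - 5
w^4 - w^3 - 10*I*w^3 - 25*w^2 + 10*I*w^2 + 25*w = w*(w - 1)*(w - 5*I)^2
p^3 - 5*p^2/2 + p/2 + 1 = (p - 2)*(p - 1)*(p + 1/2)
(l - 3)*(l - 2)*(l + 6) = l^3 + l^2 - 24*l + 36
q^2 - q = q*(q - 1)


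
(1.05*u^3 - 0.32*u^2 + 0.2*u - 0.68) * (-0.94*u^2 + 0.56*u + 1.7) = -0.987*u^5 + 0.8888*u^4 + 1.4178*u^3 + 0.2072*u^2 - 0.0408000000000001*u - 1.156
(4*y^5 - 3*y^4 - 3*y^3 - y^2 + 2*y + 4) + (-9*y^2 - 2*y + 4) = 4*y^5 - 3*y^4 - 3*y^3 - 10*y^2 + 8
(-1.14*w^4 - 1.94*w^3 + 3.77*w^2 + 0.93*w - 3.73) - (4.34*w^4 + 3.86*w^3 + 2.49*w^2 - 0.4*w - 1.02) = -5.48*w^4 - 5.8*w^3 + 1.28*w^2 + 1.33*w - 2.71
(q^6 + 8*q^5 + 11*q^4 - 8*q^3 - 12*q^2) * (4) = 4*q^6 + 32*q^5 + 44*q^4 - 32*q^3 - 48*q^2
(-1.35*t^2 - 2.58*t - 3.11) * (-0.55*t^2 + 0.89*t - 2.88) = 0.7425*t^4 + 0.2175*t^3 + 3.3023*t^2 + 4.6625*t + 8.9568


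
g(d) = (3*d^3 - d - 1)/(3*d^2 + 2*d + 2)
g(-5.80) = -6.36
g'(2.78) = 1.03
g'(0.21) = 0.36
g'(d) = (-6*d - 2)*(3*d^3 - d - 1)/(3*d^2 + 2*d + 2)^2 + (9*d^2 - 1)/(3*d^2 + 2*d + 2) = 3*d*(3*d^3 + 4*d^2 + 7*d + 2)/(9*d^4 + 12*d^3 + 16*d^2 + 8*d + 4)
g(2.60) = 1.79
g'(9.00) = 1.01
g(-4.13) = -4.64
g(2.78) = 1.97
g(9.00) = 8.28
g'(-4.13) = 1.04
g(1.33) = 0.47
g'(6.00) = 1.01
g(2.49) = 1.67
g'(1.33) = 1.02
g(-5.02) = -5.56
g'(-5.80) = 1.02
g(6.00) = 5.25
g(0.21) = -0.46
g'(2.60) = 1.03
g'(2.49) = 1.03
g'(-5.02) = 1.03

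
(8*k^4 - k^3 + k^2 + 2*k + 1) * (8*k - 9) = 64*k^5 - 80*k^4 + 17*k^3 + 7*k^2 - 10*k - 9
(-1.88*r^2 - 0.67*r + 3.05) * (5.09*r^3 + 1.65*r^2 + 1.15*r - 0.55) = -9.5692*r^5 - 6.5123*r^4 + 12.257*r^3 + 5.296*r^2 + 3.876*r - 1.6775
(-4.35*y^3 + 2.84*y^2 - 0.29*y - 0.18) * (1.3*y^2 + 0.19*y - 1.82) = -5.655*y^5 + 2.8655*y^4 + 8.0796*y^3 - 5.4579*y^2 + 0.4936*y + 0.3276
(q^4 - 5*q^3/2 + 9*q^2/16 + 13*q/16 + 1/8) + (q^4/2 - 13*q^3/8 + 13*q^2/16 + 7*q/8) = 3*q^4/2 - 33*q^3/8 + 11*q^2/8 + 27*q/16 + 1/8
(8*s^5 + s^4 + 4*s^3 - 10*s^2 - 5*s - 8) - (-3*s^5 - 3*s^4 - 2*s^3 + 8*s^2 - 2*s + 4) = 11*s^5 + 4*s^4 + 6*s^3 - 18*s^2 - 3*s - 12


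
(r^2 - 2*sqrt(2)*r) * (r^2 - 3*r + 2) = r^4 - 3*r^3 - 2*sqrt(2)*r^3 + 2*r^2 + 6*sqrt(2)*r^2 - 4*sqrt(2)*r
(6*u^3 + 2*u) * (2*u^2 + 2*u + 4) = 12*u^5 + 12*u^4 + 28*u^3 + 4*u^2 + 8*u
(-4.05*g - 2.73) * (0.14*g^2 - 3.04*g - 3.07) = -0.567*g^3 + 11.9298*g^2 + 20.7327*g + 8.3811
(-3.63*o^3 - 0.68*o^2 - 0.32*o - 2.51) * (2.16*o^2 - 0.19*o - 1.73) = -7.8408*o^5 - 0.7791*o^4 + 5.7179*o^3 - 4.1844*o^2 + 1.0305*o + 4.3423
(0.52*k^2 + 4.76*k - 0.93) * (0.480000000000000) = 0.2496*k^2 + 2.2848*k - 0.4464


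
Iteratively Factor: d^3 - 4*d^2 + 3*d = (d)*(d^2 - 4*d + 3) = d*(d - 1)*(d - 3)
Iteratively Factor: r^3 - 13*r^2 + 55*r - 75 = (r - 5)*(r^2 - 8*r + 15) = (r - 5)^2*(r - 3)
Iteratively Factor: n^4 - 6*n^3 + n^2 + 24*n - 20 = (n - 2)*(n^3 - 4*n^2 - 7*n + 10) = (n - 2)*(n - 1)*(n^2 - 3*n - 10) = (n - 2)*(n - 1)*(n + 2)*(n - 5)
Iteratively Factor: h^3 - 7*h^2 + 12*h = (h - 4)*(h^2 - 3*h) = h*(h - 4)*(h - 3)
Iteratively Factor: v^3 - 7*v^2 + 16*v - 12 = (v - 3)*(v^2 - 4*v + 4) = (v - 3)*(v - 2)*(v - 2)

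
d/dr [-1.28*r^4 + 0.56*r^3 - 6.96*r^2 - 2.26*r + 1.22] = -5.12*r^3 + 1.68*r^2 - 13.92*r - 2.26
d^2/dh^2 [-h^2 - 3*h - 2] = -2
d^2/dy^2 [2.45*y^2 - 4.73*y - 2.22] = 4.90000000000000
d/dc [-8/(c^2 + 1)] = 16*c/(c^2 + 1)^2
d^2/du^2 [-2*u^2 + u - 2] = -4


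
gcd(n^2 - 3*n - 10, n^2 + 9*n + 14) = n + 2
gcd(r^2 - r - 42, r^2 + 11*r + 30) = r + 6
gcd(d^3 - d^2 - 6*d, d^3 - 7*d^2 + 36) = d^2 - d - 6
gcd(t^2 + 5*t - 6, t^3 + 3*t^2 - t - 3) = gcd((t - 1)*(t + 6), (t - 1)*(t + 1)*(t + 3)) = t - 1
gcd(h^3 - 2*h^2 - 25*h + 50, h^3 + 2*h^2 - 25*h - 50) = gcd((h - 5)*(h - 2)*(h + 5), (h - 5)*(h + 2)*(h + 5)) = h^2 - 25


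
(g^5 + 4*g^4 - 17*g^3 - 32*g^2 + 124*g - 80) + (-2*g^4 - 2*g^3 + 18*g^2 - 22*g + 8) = g^5 + 2*g^4 - 19*g^3 - 14*g^2 + 102*g - 72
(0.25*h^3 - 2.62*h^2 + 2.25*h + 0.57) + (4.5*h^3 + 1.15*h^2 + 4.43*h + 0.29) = 4.75*h^3 - 1.47*h^2 + 6.68*h + 0.86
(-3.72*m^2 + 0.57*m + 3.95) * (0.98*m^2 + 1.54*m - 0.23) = -3.6456*m^4 - 5.1702*m^3 + 5.6044*m^2 + 5.9519*m - 0.9085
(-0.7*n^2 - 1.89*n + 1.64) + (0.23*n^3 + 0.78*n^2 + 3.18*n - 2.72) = 0.23*n^3 + 0.0800000000000001*n^2 + 1.29*n - 1.08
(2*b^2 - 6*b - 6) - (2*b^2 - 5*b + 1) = -b - 7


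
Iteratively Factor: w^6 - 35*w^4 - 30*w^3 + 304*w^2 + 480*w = (w + 4)*(w^5 - 4*w^4 - 19*w^3 + 46*w^2 + 120*w) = (w - 5)*(w + 4)*(w^4 + w^3 - 14*w^2 - 24*w) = (w - 5)*(w - 4)*(w + 4)*(w^3 + 5*w^2 + 6*w) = (w - 5)*(w - 4)*(w + 2)*(w + 4)*(w^2 + 3*w) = w*(w - 5)*(w - 4)*(w + 2)*(w + 4)*(w + 3)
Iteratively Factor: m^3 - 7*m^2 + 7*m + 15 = (m - 5)*(m^2 - 2*m - 3) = (m - 5)*(m + 1)*(m - 3)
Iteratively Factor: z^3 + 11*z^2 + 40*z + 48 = (z + 4)*(z^2 + 7*z + 12) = (z + 3)*(z + 4)*(z + 4)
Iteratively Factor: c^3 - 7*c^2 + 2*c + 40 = (c - 4)*(c^2 - 3*c - 10) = (c - 5)*(c - 4)*(c + 2)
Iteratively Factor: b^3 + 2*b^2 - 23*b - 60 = (b + 4)*(b^2 - 2*b - 15) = (b - 5)*(b + 4)*(b + 3)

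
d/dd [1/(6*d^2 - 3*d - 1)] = 3*(1 - 4*d)/(-6*d^2 + 3*d + 1)^2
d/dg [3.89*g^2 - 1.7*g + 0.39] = 7.78*g - 1.7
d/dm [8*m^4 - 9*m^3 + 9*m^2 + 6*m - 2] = 32*m^3 - 27*m^2 + 18*m + 6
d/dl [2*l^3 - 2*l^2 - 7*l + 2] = 6*l^2 - 4*l - 7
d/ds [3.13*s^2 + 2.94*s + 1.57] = 6.26*s + 2.94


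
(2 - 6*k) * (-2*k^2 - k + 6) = 12*k^3 + 2*k^2 - 38*k + 12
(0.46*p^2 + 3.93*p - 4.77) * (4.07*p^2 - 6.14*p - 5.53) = 1.8722*p^4 + 13.1707*p^3 - 46.0879*p^2 + 7.5549*p + 26.3781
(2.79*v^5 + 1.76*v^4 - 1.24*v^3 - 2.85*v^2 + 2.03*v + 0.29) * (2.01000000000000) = 5.6079*v^5 + 3.5376*v^4 - 2.4924*v^3 - 5.7285*v^2 + 4.0803*v + 0.5829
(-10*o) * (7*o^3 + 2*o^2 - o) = -70*o^4 - 20*o^3 + 10*o^2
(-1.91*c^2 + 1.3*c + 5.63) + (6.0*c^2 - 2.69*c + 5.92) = 4.09*c^2 - 1.39*c + 11.55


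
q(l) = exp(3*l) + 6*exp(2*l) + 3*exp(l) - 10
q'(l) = 3*exp(3*l) + 12*exp(2*l) + 3*exp(l)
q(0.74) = 31.85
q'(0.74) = 86.63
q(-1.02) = -8.09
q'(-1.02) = 2.78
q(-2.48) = -9.71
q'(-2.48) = 0.34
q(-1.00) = -8.03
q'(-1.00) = 2.88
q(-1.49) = -9.01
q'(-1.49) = 1.32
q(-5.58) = -9.99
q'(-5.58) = 0.01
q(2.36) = 1882.75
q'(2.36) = 4941.70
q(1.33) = 141.18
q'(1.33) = 345.06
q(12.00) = 4311390482336228.66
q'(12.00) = 12934012511299408.18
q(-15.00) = -10.00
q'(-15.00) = 0.00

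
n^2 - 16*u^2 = (n - 4*u)*(n + 4*u)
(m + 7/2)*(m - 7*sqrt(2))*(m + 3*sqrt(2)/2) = m^3 - 11*sqrt(2)*m^2/2 + 7*m^2/2 - 77*sqrt(2)*m/4 - 21*m - 147/2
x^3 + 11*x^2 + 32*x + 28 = (x + 2)^2*(x + 7)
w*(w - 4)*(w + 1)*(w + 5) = w^4 + 2*w^3 - 19*w^2 - 20*w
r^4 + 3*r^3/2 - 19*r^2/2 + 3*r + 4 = (r - 2)*(r - 1)*(r + 1/2)*(r + 4)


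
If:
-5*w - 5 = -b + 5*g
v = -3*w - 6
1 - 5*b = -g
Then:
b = -5*w/24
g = -25*w/24 - 1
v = -3*w - 6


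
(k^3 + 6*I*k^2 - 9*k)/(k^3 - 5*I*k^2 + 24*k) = (k + 3*I)/(k - 8*I)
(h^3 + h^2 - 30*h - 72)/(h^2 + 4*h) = h - 3 - 18/h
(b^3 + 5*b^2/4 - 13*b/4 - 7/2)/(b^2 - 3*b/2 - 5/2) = (4*b^2 + b - 14)/(2*(2*b - 5))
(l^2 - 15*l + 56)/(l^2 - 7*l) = (l - 8)/l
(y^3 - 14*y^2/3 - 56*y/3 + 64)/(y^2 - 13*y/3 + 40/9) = 3*(y^2 - 2*y - 24)/(3*y - 5)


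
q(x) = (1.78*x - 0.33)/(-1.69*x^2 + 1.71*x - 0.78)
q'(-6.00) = 0.02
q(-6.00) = 0.15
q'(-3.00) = 0.07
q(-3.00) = 0.27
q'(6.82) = 0.03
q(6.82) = -0.17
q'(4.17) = 0.09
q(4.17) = -0.31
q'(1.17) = 1.67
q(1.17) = -1.60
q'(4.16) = 0.09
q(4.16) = -0.31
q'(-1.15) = 0.18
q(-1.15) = 0.48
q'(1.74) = 0.74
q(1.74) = -0.95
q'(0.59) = -3.37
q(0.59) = -2.00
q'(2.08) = 0.48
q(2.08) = -0.74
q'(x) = (1.78*x - 0.33)*(3.38*x - 1.71)/(-1.69*x^2 + 1.71*x - 0.78)^2 + 1.78/(-1.69*x^2 + 1.71*x - 0.78) = (3.0082*x^2 - 1.1154*x - 0.8241)/(2.8561*x^4 - 5.7798*x^3 + 5.5605*x^2 - 2.6676*x + 0.6084)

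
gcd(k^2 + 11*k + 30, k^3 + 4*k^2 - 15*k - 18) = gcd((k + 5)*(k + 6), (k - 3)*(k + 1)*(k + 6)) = k + 6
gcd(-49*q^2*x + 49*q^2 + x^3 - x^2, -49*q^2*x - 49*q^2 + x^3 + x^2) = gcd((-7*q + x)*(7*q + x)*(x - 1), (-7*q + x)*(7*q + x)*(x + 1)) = -49*q^2 + x^2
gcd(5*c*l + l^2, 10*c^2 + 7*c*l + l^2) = 5*c + l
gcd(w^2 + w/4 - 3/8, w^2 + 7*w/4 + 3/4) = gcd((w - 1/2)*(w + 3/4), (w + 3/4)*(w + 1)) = w + 3/4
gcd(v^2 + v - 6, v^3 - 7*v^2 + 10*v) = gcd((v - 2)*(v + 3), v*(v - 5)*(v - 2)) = v - 2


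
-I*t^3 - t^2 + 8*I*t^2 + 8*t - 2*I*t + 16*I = (t - 8)*(t - 2*I)*(-I*t + 1)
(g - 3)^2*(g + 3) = g^3 - 3*g^2 - 9*g + 27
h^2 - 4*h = h*(h - 4)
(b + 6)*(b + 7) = b^2 + 13*b + 42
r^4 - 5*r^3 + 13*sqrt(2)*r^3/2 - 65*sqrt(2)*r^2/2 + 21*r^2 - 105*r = r*(r - 5)*(r + 3*sqrt(2))*(r + 7*sqrt(2)/2)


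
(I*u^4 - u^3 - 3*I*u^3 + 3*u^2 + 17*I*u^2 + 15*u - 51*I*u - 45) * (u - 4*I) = I*u^5 + 3*u^4 - 3*I*u^4 - 9*u^3 + 21*I*u^3 + 83*u^2 - 63*I*u^2 - 249*u - 60*I*u + 180*I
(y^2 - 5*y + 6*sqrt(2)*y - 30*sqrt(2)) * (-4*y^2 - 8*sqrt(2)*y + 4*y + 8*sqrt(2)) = -4*y^4 - 32*sqrt(2)*y^3 + 24*y^3 - 116*y^2 + 192*sqrt(2)*y^2 - 160*sqrt(2)*y + 576*y - 480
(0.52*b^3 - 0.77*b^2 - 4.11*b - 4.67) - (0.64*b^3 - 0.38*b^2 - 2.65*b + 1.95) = -0.12*b^3 - 0.39*b^2 - 1.46*b - 6.62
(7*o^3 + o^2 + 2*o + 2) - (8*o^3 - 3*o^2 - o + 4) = -o^3 + 4*o^2 + 3*o - 2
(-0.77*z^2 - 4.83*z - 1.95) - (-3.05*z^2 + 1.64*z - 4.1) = 2.28*z^2 - 6.47*z + 2.15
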